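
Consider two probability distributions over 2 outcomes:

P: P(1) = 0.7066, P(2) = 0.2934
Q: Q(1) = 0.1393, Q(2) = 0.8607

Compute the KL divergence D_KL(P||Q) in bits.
1.1998 bits

D_KL(P||Q) = Σ P(x) log₂(P(x)/Q(x))

Computing term by term:
  P(1)·log₂(P(1)/Q(1)) = 0.7066·log₂(0.7066/0.1393) = 1.65535
  P(2)·log₂(P(2)/Q(2)) = 0.2934·log₂(0.2934/0.8607) = -0.45555

D_KL(P||Q) = 1.65535 - 0.45555 = 1.19980 ≈ 1.1998 bits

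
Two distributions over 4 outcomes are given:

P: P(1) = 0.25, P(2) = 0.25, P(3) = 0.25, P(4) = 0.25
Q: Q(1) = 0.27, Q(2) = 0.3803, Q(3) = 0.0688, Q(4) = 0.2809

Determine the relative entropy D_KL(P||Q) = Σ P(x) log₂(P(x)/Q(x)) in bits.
0.2443 bits

D_KL(P||Q) = Σ P(x) log₂(P(x)/Q(x))

Computing term by term:
  P(1)·log₂(P(1)/Q(1)) = 0.25·log₂(0.25/0.27) = -0.02776
  P(2)·log₂(P(2)/Q(2)) = 0.25·log₂(0.25/0.3803) = -0.15130
  P(3)·log₂(P(3)/Q(3)) = 0.25·log₂(0.25/0.0688) = 0.46536
  P(4)·log₂(P(4)/Q(4)) = 0.25·log₂(0.25/0.2809) = -0.04203

D_KL(P||Q) = -0.02776 - 0.15130 + 0.46536 - 0.04203 = 0.24427 ≈ 0.2443 bits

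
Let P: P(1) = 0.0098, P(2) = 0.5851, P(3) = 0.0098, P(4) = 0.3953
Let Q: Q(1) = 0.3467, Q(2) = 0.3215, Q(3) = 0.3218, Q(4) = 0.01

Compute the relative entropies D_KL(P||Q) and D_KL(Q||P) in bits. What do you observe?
D_KL(P||Q) = 2.5027 bits, D_KL(Q||P) = 3.0739 bits. The two directions give different values (D_KL(Q||P) exceeds D_KL(P||Q) by 0.5712 bits): KL divergence is asymmetric.

D_KL(P||Q) = Σ P(x) log₂(P(x)/Q(x))

Computing term by term:
  P(1)·log₂(P(1)/Q(1)) = 0.0098·log₂(0.0098/0.3467) = -0.05042
  P(2)·log₂(P(2)/Q(2)) = 0.5851·log₂(0.5851/0.3215) = 0.50545
  P(3)·log₂(P(3)/Q(3)) = 0.0098·log₂(0.0098/0.3218) = -0.04936
  P(4)·log₂(P(4)/Q(4)) = 0.3953·log₂(0.3953/0.01) = 2.09702

D_KL(P||Q) = -0.05042 + 0.50545 - 0.04936 + 2.09702 = 2.50269 ≈ 2.5027 bits

D_KL(Q||P) = Σ Q(x) log₂(Q(x)/P(x))

Computing term by term:
  Q(1)·log₂(Q(1)/P(1)) = 0.3467·log₂(0.3467/0.0098) = 1.78369
  Q(2)·log₂(Q(2)/P(2)) = 0.3215·log₂(0.3215/0.5851) = -0.27773
  Q(3)·log₂(Q(3)/P(3)) = 0.3218·log₂(0.3218/0.0098) = 1.62098
  Q(4)·log₂(Q(4)/P(4)) = 0.01·log₂(0.01/0.3953) = -0.05305

D_KL(Q||P) = 1.78369 - 0.27773 + 1.62098 - 0.05305 = 3.07389 ≈ 3.0739 bits

These are NOT equal (difference: 0.5712 bits). KL divergence is asymmetric: D_KL(P||Q) ≠ D_KL(Q||P) in general.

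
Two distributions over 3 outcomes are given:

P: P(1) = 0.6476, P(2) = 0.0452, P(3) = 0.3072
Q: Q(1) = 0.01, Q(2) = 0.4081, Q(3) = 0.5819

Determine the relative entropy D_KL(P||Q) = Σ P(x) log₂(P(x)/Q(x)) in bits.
3.4700 bits

D_KL(P||Q) = Σ P(x) log₂(P(x)/Q(x))

Computing term by term:
  P(1)·log₂(P(1)/Q(1)) = 0.6476·log₂(0.6476/0.01) = 3.89663
  P(2)·log₂(P(2)/Q(2)) = 0.0452·log₂(0.0452/0.4081) = -0.14349
  P(3)·log₂(P(3)/Q(3)) = 0.3072·log₂(0.3072/0.5819) = -0.28311

D_KL(P||Q) = 3.89663 - 0.14349 - 0.28311 = 3.47003 ≈ 3.4700 bits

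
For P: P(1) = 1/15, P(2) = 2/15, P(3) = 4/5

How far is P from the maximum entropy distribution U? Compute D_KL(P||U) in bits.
0.6794 bits

U(i) = 1/3 for all i

D_KL(P||U) = Σ P(x) log₂(P(x) / (1/3))
           = Σ P(x) log₂(P(x)) + log₂(3)
           = log₂(3) - H(P)

H(P) = -Σ P(x) log₂(P(x)):
  -P(1)·log₂(P(1)) = -(1/15)·log₂(1/15) = 0.26046
  -P(2)·log₂(P(2)) = -(2/15)·log₂(2/15) = 0.38759
  -P(3)·log₂(P(3)) = -(4/5)·log₂(4/5) = 0.25754
H(P) = 0.26046 + 0.38759 + 0.25754 = 0.90559 bits

log₂(3) = 1.58496 bits

D_KL(P||U) = 1.58496 - 0.90559 = 0.67937 ≈ 0.6794 bits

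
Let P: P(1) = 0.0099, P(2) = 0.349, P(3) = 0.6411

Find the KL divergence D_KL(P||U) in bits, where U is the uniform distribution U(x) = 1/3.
0.5778 bits

U(i) = 1/3 for all i

D_KL(P||U) = Σ P(x) log₂(P(x) / (1/3))
           = Σ P(x) log₂(P(x)) + log₂(3)
           = log₂(3) - H(P)

H(P) = -Σ P(x) log₂(P(x)):
  -P(1)·log₂(P(1)) = -(0.0099)·log₂(0.0099) = 0.06592
  -P(2)·log₂(P(2)) = -(0.349)·log₂(0.349) = 0.53003
  -P(3)·log₂(P(3)) = -(0.6411)·log₂(0.6411) = 0.41119
H(P) = 0.06592 + 0.53003 + 0.41119 = 1.00714 bits

log₂(3) = 1.58496 bits

D_KL(P||U) = 1.58496 - 1.00714 = 0.57782 ≈ 0.5778 bits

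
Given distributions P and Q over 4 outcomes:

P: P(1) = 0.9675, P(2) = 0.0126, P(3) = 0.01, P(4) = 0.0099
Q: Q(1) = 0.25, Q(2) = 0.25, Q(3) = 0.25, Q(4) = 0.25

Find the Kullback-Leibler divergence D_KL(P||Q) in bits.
1.7420 bits

D_KL(P||Q) = Σ P(x) log₂(P(x)/Q(x))

Computing term by term:
  P(1)·log₂(P(1)/Q(1)) = 0.9675·log₂(0.9675/0.25) = 1.88888
  P(2)·log₂(P(2)/Q(2)) = 0.0126·log₂(0.0126/0.25) = -0.05431
  P(3)·log₂(P(3)/Q(3)) = 0.01·log₂(0.01/0.25) = -0.04644
  P(4)·log₂(P(4)/Q(4)) = 0.0099·log₂(0.0099/0.25) = -0.04612

D_KL(P||Q) = 1.88888 - 0.05431 - 0.04644 - 0.04612 = 1.74201 ≈ 1.7420 bits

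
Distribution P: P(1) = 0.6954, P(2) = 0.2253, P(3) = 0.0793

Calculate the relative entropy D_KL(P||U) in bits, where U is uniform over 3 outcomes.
0.4461 bits

U(i) = 1/3 for all i

D_KL(P||U) = Σ P(x) log₂(P(x) / (1/3))
           = Σ P(x) log₂(P(x)) + log₂(3)
           = log₂(3) - H(P)

H(P) = -Σ P(x) log₂(P(x)):
  -P(1)·log₂(P(1)) = -(0.6954)·log₂(0.6954) = 0.36445
  -P(2)·log₂(P(2)) = -(0.2253)·log₂(0.2253) = 0.48441
  -P(3)·log₂(P(3)) = -(0.0793)·log₂(0.0793) = 0.28996
H(P) = 0.36445 + 0.48441 + 0.28996 = 1.13882 bits

log₂(3) = 1.58496 bits

D_KL(P||U) = 1.58496 - 1.13882 = 0.44614 ≈ 0.4461 bits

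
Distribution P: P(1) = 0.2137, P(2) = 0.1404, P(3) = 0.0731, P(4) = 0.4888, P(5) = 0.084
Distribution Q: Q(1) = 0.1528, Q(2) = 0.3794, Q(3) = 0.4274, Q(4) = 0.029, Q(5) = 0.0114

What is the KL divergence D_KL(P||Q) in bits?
1.9498 bits

D_KL(P||Q) = Σ P(x) log₂(P(x)/Q(x))

Computing term by term:
  P(1)·log₂(P(1)/Q(1)) = 0.2137·log₂(0.2137/0.1528) = 0.10342
  P(2)·log₂(P(2)/Q(2)) = 0.1404·log₂(0.1404/0.3794) = -0.20136
  P(3)·log₂(P(3)/Q(3)) = 0.0731·log₂(0.0731/0.4274) = -0.18623
  P(4)·log₂(P(4)/Q(4)) = 0.4888·log₂(0.4888/0.029) = 1.99192
  P(5)·log₂(P(5)/Q(5)) = 0.084·log₂(0.084/0.0114) = 0.24203

D_KL(P||Q) = 0.10342 - 0.20136 - 0.18623 + 1.99192 + 0.24203 = 1.94978 ≈ 1.9498 bits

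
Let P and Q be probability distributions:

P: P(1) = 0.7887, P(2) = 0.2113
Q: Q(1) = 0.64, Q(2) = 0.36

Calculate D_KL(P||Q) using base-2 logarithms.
0.0753 bits

D_KL(P||Q) = Σ P(x) log₂(P(x)/Q(x))

Computing term by term:
  P(1)·log₂(P(1)/Q(1)) = 0.7887·log₂(0.7887/0.64) = 0.23772
  P(2)·log₂(P(2)/Q(2)) = 0.2113·log₂(0.2113/0.36) = -0.16243

D_KL(P||Q) = 0.23772 - 0.16243 = 0.07529 ≈ 0.0753 bits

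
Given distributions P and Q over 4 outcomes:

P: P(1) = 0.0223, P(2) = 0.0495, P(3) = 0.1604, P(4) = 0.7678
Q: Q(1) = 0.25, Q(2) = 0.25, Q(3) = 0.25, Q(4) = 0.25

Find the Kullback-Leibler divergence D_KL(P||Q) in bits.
0.9468 bits

D_KL(P||Q) = Σ P(x) log₂(P(x)/Q(x))

Computing term by term:
  P(1)·log₂(P(1)/Q(1)) = 0.0223·log₂(0.0223/0.25) = -0.07776
  P(2)·log₂(P(2)/Q(2)) = 0.0495·log₂(0.0495/0.25) = -0.11565
  P(3)·log₂(P(3)/Q(3)) = 0.1604·log₂(0.1604/0.25) = -0.10270
  P(4)·log₂(P(4)/Q(4)) = 0.7678·log₂(0.7678/0.25) = 1.24292

D_KL(P||Q) = -0.07776 - 0.11565 - 0.10270 + 1.24292 = 0.94681 ≈ 0.9468 bits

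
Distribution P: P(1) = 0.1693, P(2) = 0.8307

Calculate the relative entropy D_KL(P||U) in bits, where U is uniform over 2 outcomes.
0.3439 bits

U(i) = 1/2 for all i

D_KL(P||U) = Σ P(x) log₂(P(x) / (1/2))
           = Σ P(x) log₂(P(x)) + log₂(2)
           = log₂(2) - H(P)

H(P) = -Σ P(x) log₂(P(x)):
  -P(1)·log₂(P(1)) = -(0.1693)·log₂(0.1693) = 0.43381
  -P(2)·log₂(P(2)) = -(0.8307)·log₂(0.8307) = 0.22230
H(P) = 0.43381 + 0.22230 = 0.65611 bits

log₂(2) = 1.00000 bits

D_KL(P||U) = 1.00000 - 0.65611 = 0.34389 ≈ 0.3439 bits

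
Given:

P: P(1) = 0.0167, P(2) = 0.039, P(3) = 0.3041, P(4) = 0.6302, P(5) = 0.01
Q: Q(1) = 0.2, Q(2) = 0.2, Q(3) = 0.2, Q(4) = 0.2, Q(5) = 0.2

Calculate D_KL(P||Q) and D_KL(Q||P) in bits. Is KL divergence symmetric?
D_KL(P||Q) = 1.0323 bits, D_KL(Q||P) = 1.6004 bits. No, KL divergence is not symmetric.

D_KL(P||Q) = Σ P(x) log₂(P(x)/Q(x))

Computing term by term:
  P(1)·log₂(P(1)/Q(1)) = 0.0167·log₂(0.0167/0.2) = -0.05982
  P(2)·log₂(P(2)/Q(2)) = 0.039·log₂(0.039/0.2) = -0.09198
  P(3)·log₂(P(3)/Q(3)) = 0.3041·log₂(0.3041/0.2) = 0.18384
  P(4)·log₂(P(4)/Q(4)) = 0.6302·log₂(0.6302/0.2) = 1.04349
  P(5)·log₂(P(5)/Q(5)) = 0.01·log₂(0.01/0.2) = -0.04322

D_KL(P||Q) = -0.05982 - 0.09198 + 0.18384 + 1.04349 - 0.04322 = 1.03231 ≈ 1.0323 bits

D_KL(Q||P) = Σ Q(x) log₂(Q(x)/P(x))

Computing term by term:
  Q(1)·log₂(Q(1)/P(1)) = 0.2·log₂(0.2/0.0167) = 0.71642
  Q(2)·log₂(Q(2)/P(2)) = 0.2·log₂(0.2/0.039) = 0.47169
  Q(3)·log₂(Q(3)/P(3)) = 0.2·log₂(0.2/0.3041) = -0.12091
  Q(4)·log₂(Q(4)/P(4)) = 0.2·log₂(0.2/0.6302) = -0.33116
  Q(5)·log₂(Q(5)/P(5)) = 0.2·log₂(0.2/0.01) = 0.86439

D_KL(Q||P) = 0.71642 + 0.47169 - 0.12091 - 0.33116 + 0.86439 = 1.60043 ≈ 1.6004 bits

These are NOT equal (difference: 0.5681 bits). KL divergence is asymmetric: D_KL(P||Q) ≠ D_KL(Q||P) in general.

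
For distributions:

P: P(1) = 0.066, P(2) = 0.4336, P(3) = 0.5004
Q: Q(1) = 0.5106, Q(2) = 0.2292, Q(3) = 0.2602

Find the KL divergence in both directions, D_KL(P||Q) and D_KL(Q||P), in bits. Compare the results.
D_KL(P||Q) = 0.6761 bits, D_KL(Q||P) = 1.0508 bits. D_KL(Q||P) is larger than D_KL(P||Q) by 0.3747 bits; the two directions differ.

D_KL(P||Q) = Σ P(x) log₂(P(x)/Q(x))

Computing term by term:
  P(1)·log₂(P(1)/Q(1)) = 0.066·log₂(0.066/0.5106) = -0.19481
  P(2)·log₂(P(2)/Q(2)) = 0.4336·log₂(0.4336/0.2292) = 0.39881
  P(3)·log₂(P(3)/Q(3)) = 0.5004·log₂(0.5004/0.2602) = 0.47211

D_KL(P||Q) = -0.19481 + 0.39881 + 0.47211 = 0.67611 ≈ 0.6761 bits

D_KL(Q||P) = Σ Q(x) log₂(Q(x)/P(x))

Computing term by term:
  Q(1)·log₂(Q(1)/P(1)) = 0.5106·log₂(0.5106/0.066) = 1.50712
  Q(2)·log₂(Q(2)/P(2)) = 0.2292·log₂(0.2292/0.4336) = -0.21081
  Q(3)·log₂(Q(3)/P(3)) = 0.2602·log₂(0.2602/0.5004) = -0.24549

D_KL(Q||P) = 1.50712 - 0.21081 - 0.24549 = 1.05082 ≈ 1.0508 bits

These are NOT equal (difference: 0.3747 bits). KL divergence is asymmetric: D_KL(P||Q) ≠ D_KL(Q||P) in general.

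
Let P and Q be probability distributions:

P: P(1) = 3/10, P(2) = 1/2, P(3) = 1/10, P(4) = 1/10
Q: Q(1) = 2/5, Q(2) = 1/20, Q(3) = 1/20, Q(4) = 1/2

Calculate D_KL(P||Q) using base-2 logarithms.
1.4043 bits

D_KL(P||Q) = Σ P(x) log₂(P(x)/Q(x))

Computing term by term:
  P(1)·log₂(P(1)/Q(1)) = (3/10)·log₂((3/10)/(2/5)) = -0.12451
  P(2)·log₂(P(2)/Q(2)) = (1/2)·log₂((1/2)/(1/20)) = 1.66096
  P(3)·log₂(P(3)/Q(3)) = (1/10)·log₂((1/10)/(1/20)) = 0.10000
  P(4)·log₂(P(4)/Q(4)) = (1/10)·log₂((1/10)/(1/2)) = -0.23219

D_KL(P||Q) = -0.12451 + 1.66096 + 0.10000 - 0.23219 = 1.40426 ≈ 1.4043 bits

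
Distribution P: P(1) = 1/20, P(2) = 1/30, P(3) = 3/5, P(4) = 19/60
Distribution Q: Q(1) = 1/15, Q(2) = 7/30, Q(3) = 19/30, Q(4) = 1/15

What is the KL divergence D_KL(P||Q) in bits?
0.5507 bits

D_KL(P||Q) = Σ P(x) log₂(P(x)/Q(x))

Computing term by term:
  P(1)·log₂(P(1)/Q(1)) = (1/20)·log₂((1/20)/(1/15)) = -0.02075
  P(2)·log₂(P(2)/Q(2)) = (1/30)·log₂((1/30)/(7/30)) = -0.09358
  P(3)·log₂(P(3)/Q(3)) = (3/5)·log₂((3/5)/(19/30)) = -0.04680
  P(4)·log₂(P(4)/Q(4)) = (19/60)·log₂((19/60)/(1/15)) = 0.71184

D_KL(P||Q) = -0.02075 - 0.09358 - 0.04680 + 0.71184 = 0.55071 ≈ 0.5507 bits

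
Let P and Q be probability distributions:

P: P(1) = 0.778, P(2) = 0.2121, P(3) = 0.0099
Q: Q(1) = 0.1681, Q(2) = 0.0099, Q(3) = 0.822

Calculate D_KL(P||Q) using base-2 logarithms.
2.5943 bits

D_KL(P||Q) = Σ P(x) log₂(P(x)/Q(x))

Computing term by term:
  P(1)·log₂(P(1)/Q(1)) = 0.778·log₂(0.778/0.1681) = 1.71973
  P(2)·log₂(P(2)/Q(2)) = 0.2121·log₂(0.2121/0.0099) = 0.93773
  P(3)·log₂(P(3)/Q(3)) = 0.0099·log₂(0.0099/0.822) = -0.06312

D_KL(P||Q) = 1.71973 + 0.93773 - 0.06312 = 2.59434 ≈ 2.5943 bits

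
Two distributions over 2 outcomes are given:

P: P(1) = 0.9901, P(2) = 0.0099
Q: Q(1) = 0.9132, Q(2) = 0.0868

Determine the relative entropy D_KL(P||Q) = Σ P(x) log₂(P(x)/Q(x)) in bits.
0.0845 bits

D_KL(P||Q) = Σ P(x) log₂(P(x)/Q(x))

Computing term by term:
  P(1)·log₂(P(1)/Q(1)) = 0.9901·log₂(0.9901/0.9132) = 0.11549
  P(2)·log₂(P(2)/Q(2)) = 0.0099·log₂(0.0099/0.0868) = -0.03101

D_KL(P||Q) = 0.11549 - 0.03101 = 0.08448 ≈ 0.0845 bits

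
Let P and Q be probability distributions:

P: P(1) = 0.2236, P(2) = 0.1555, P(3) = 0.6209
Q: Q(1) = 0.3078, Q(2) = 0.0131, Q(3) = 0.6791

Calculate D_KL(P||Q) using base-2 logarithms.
0.3717 bits

D_KL(P||Q) = Σ P(x) log₂(P(x)/Q(x))

Computing term by term:
  P(1)·log₂(P(1)/Q(1)) = 0.2236·log₂(0.2236/0.3078) = -0.10310
  P(2)·log₂(P(2)/Q(2)) = 0.1555·log₂(0.1555/0.0131) = 0.55502
  P(3)·log₂(P(3)/Q(3)) = 0.6209·log₂(0.6209/0.6791) = -0.08026

D_KL(P||Q) = -0.10310 + 0.55502 - 0.08026 = 0.37166 ≈ 0.3717 bits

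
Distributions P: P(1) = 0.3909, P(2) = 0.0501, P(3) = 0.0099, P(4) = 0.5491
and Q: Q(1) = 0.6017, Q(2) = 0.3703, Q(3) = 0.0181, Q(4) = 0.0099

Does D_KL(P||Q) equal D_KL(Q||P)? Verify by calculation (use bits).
D_KL(P||Q) = 2.7848 bits, D_KL(Q||P) = 1.4014 bits. No — D_KL(P||Q) ≠ D_KL(Q||P) for this pair.

D_KL(P||Q) = Σ P(x) log₂(P(x)/Q(x))

Computing term by term:
  P(1)·log₂(P(1)/Q(1)) = 0.3909·log₂(0.3909/0.6017) = -0.24324
  P(2)·log₂(P(2)/Q(2)) = 0.0501·log₂(0.0501/0.3703) = -0.14458
  P(3)·log₂(P(3)/Q(3)) = 0.0099·log₂(0.0099/0.0181) = -0.00862
  P(4)·log₂(P(4)/Q(4)) = 0.5491·log₂(0.5491/0.0099) = 3.18121

D_KL(P||Q) = -0.24324 - 0.14458 - 0.00862 + 3.18121 = 2.78477 ≈ 2.7848 bits

D_KL(Q||P) = Σ Q(x) log₂(Q(x)/P(x))

Computing term by term:
  Q(1)·log₂(Q(1)/P(1)) = 0.6017·log₂(0.6017/0.3909) = 0.37440
  Q(2)·log₂(Q(2)/P(2)) = 0.3703·log₂(0.3703/0.0501) = 1.06862
  Q(3)·log₂(Q(3)/P(3)) = 0.0181·log₂(0.0181/0.0099) = 0.01576
  Q(4)·log₂(Q(4)/P(4)) = 0.0099·log₂(0.0099/0.5491) = -0.05736

D_KL(Q||P) = 0.37440 + 1.06862 + 0.01576 - 0.05736 = 1.40142 ≈ 1.4014 bits

These are NOT equal (difference: 1.3834 bits). KL divergence is asymmetric: D_KL(P||Q) ≠ D_KL(Q||P) in general.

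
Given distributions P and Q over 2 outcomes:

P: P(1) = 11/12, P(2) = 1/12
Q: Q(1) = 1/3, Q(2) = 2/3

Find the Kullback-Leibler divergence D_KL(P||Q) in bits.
1.0878 bits

D_KL(P||Q) = Σ P(x) log₂(P(x)/Q(x))

Computing term by term:
  P(1)·log₂(P(1)/Q(1)) = (11/12)·log₂((11/12)/(1/3)) = 1.33781
  P(2)·log₂(P(2)/Q(2)) = (1/12)·log₂((1/12)/(2/3)) = -0.25000

D_KL(P||Q) = 1.33781 - 0.25000 = 1.08781 ≈ 1.0878 bits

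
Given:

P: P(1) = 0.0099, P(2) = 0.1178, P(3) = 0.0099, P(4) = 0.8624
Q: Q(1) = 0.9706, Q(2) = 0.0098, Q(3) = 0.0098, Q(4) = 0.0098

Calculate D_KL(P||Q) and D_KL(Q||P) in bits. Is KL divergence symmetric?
D_KL(P||Q) = 5.9279 bits, D_KL(Q||P) = 6.3222 bits. No, KL divergence is not symmetric.

D_KL(P||Q) = Σ P(x) log₂(P(x)/Q(x))

Computing term by term:
  P(1)·log₂(P(1)/Q(1)) = 0.0099·log₂(0.0099/0.9706) = -0.06549
  P(2)·log₂(P(2)/Q(2)) = 0.1178·log₂(0.1178/0.0098) = 0.42260
  P(3)·log₂(P(3)/Q(3)) = 0.0099·log₂(0.0099/0.0098) = 0.00015
  P(4)·log₂(P(4)/Q(4)) = 0.8624·log₂(0.8624/0.0098) = 5.57061

D_KL(P||Q) = -0.06549 + 0.42260 + 0.00015 + 5.57061 = 5.92787 ≈ 5.9279 bits

D_KL(Q||P) = Σ Q(x) log₂(Q(x)/P(x))

Computing term by term:
  Q(1)·log₂(Q(1)/P(1)) = 0.9706·log₂(0.9706/0.0099) = 6.42081
  Q(2)·log₂(Q(2)/P(2)) = 0.0098·log₂(0.0098/0.1178) = -0.03516
  Q(3)·log₂(Q(3)/P(3)) = 0.0098·log₂(0.0098/0.0099) = -0.00014
  Q(4)·log₂(Q(4)/P(4)) = 0.0098·log₂(0.0098/0.8624) = -0.06330

D_KL(Q||P) = 6.42081 - 0.03516 - 0.00014 - 0.06330 = 6.32221 ≈ 6.3222 bits

These are NOT equal (difference: 0.3943 bits). KL divergence is asymmetric: D_KL(P||Q) ≠ D_KL(Q||P) in general.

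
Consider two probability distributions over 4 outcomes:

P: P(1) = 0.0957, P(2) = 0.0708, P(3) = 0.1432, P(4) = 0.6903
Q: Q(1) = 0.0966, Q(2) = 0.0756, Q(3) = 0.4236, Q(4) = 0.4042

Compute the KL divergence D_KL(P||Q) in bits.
0.3010 bits

D_KL(P||Q) = Σ P(x) log₂(P(x)/Q(x))

Computing term by term:
  P(1)·log₂(P(1)/Q(1)) = 0.0957·log₂(0.0957/0.0966) = -0.00129
  P(2)·log₂(P(2)/Q(2)) = 0.0708·log₂(0.0708/0.0756) = -0.00670
  P(3)·log₂(P(3)/Q(3)) = 0.1432·log₂(0.1432/0.4236) = -0.22406
  P(4)·log₂(P(4)/Q(4)) = 0.6903·log₂(0.6903/0.4042) = 0.53302

D_KL(P||Q) = -0.00129 - 0.00670 - 0.22406 + 0.53302 = 0.30097 ≈ 0.3010 bits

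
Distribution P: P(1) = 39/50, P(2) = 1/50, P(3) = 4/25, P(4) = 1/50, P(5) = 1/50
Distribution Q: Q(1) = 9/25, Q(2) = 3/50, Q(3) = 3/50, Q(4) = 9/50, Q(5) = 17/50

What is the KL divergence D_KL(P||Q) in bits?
0.9196 bits

D_KL(P||Q) = Σ P(x) log₂(P(x)/Q(x))

Computing term by term:
  P(1)·log₂(P(1)/Q(1)) = (39/50)·log₂((39/50)/(9/25)) = 0.87007
  P(2)·log₂(P(2)/Q(2)) = (1/50)·log₂((1/50)/(3/50)) = -0.03170
  P(3)·log₂(P(3)/Q(3)) = (4/25)·log₂((4/25)/(3/50)) = 0.22641
  P(4)·log₂(P(4)/Q(4)) = (1/50)·log₂((1/50)/(9/50)) = -0.06340
  P(5)·log₂(P(5)/Q(5)) = (1/50)·log₂((1/50)/(17/50)) = -0.08175

D_KL(P||Q) = 0.87007 - 0.03170 + 0.22641 - 0.06340 - 0.08175 = 0.91963 ≈ 0.9196 bits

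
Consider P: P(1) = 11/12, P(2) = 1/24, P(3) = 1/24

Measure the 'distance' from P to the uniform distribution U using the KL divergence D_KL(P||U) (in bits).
1.0878 bits

U(i) = 1/3 for all i

D_KL(P||U) = Σ P(x) log₂(P(x) / (1/3))
           = Σ P(x) log₂(P(x)) + log₂(3)
           = log₂(3) - H(P)

H(P) = -Σ P(x) log₂(P(x)):
  -P(1)·log₂(P(1)) = -(11/12)·log₂(11/12) = 0.11507
  -P(2)·log₂(P(2)) = -(1/24)·log₂(1/24) = 0.19104
  -P(3)·log₂(P(3)) = -(1/24)·log₂(1/24) = 0.19104
H(P) = 0.11507 + 0.19104 + 0.19104 = 0.49715 bits

log₂(3) = 1.58496 bits

D_KL(P||U) = 1.58496 - 0.49715 = 1.08781 ≈ 1.0878 bits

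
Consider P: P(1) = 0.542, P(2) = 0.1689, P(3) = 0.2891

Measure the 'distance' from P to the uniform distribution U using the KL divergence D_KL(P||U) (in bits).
0.1551 bits

U(i) = 1/3 for all i

D_KL(P||U) = Σ P(x) log₂(P(x) / (1/3))
           = Σ P(x) log₂(P(x)) + log₂(3)
           = log₂(3) - H(P)

H(P) = -Σ P(x) log₂(P(x)):
  -P(1)·log₂(P(1)) = -(0.542)·log₂(0.542) = 0.47893
  -P(2)·log₂(P(2)) = -(0.1689)·log₂(0.1689) = 0.43336
  -P(3)·log₂(P(3)) = -(0.2891)·log₂(0.2891) = 0.51759
H(P) = 0.47893 + 0.43336 + 0.51759 = 1.42988 bits

log₂(3) = 1.58496 bits

D_KL(P||U) = 1.58496 - 1.42988 = 0.15508 ≈ 0.1551 bits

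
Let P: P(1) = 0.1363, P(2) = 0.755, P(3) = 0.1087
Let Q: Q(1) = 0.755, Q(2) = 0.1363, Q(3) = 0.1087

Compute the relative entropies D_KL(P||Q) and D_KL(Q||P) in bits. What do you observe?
D_KL(P||Q) = 1.5280 bits, D_KL(Q||P) = 1.5280 bits. The two directions give the same value here, because Q is a self-inverse relabeling of P; in general KL divergence is asymmetric.

D_KL(P||Q) = Σ P(x) log₂(P(x)/Q(x))

Computing term by term:
  P(1)·log₂(P(1)/Q(1)) = 0.1363·log₂(0.1363/0.755) = -0.33662
  P(2)·log₂(P(2)/Q(2)) = 0.755·log₂(0.755/0.1363) = 1.86462
  P(3)·log₂(P(3)/Q(3)) = 0.1087·log₂(0.1087/0.1087) = 0.00000

D_KL(P||Q) = -0.33662 + 1.86462 + 0.00000 = 1.52800 ≈ 1.5280 bits

D_KL(Q||P) = Σ Q(x) log₂(Q(x)/P(x))

Computing term by term:
  Q(1)·log₂(Q(1)/P(1)) = 0.755·log₂(0.755/0.1363) = 1.86462
  Q(2)·log₂(Q(2)/P(2)) = 0.1363·log₂(0.1363/0.755) = -0.33662
  Q(3)·log₂(Q(3)/P(3)) = 0.1087·log₂(0.1087/0.1087) = 0.00000

D_KL(Q||P) = 1.86462 - 0.33662 + 0.00000 = 1.52800 ≈ 1.5280 bits

These ARE equal here. Q is P with outcomes relabeled (Q(1) = P(2), Q(2) = P(1)) by a relabeling that is its own inverse, so the two sums contain exactly the same terms in a different order. This is a special case — KL divergence is not symmetric in general: D_KL(P||Q) ≠ D_KL(Q||P) for most P, Q.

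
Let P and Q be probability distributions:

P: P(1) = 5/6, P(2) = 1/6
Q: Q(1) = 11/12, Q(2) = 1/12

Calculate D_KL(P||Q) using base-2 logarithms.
0.0521 bits

D_KL(P||Q) = Σ P(x) log₂(P(x)/Q(x))

Computing term by term:
  P(1)·log₂(P(1)/Q(1)) = (5/6)·log₂((5/6)/(11/12)) = -0.11459
  P(2)·log₂(P(2)/Q(2)) = (1/6)·log₂((1/6)/(1/12)) = 0.16667

D_KL(P||Q) = -0.11459 + 0.16667 = 0.05208 ≈ 0.0521 bits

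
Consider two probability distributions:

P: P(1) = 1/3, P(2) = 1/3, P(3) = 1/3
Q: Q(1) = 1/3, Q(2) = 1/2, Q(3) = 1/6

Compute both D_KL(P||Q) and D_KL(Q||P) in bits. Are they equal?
D_KL(P||Q) = 0.1383 bits, D_KL(Q||P) = 0.1258 bits. No, they are not equal.

D_KL(P||Q) = Σ P(x) log₂(P(x)/Q(x))

Computing term by term:
  P(1)·log₂(P(1)/Q(1)) = (1/3)·log₂((1/3)/(1/3)) = 0.00000
  P(2)·log₂(P(2)/Q(2)) = (1/3)·log₂((1/3)/(1/2)) = -0.19499
  P(3)·log₂(P(3)/Q(3)) = (1/3)·log₂((1/3)/(1/6)) = 0.33333

D_KL(P||Q) = 0.00000 - 0.19499 + 0.33333 = 0.13834 ≈ 0.1383 bits

D_KL(Q||P) = Σ Q(x) log₂(Q(x)/P(x))

Computing term by term:
  Q(1)·log₂(Q(1)/P(1)) = (1/3)·log₂((1/3)/(1/3)) = 0.00000
  Q(2)·log₂(Q(2)/P(2)) = (1/2)·log₂((1/2)/(1/3)) = 0.29248
  Q(3)·log₂(Q(3)/P(3)) = (1/6)·log₂((1/6)/(1/3)) = -0.16667

D_KL(Q||P) = 0.00000 + 0.29248 - 0.16667 = 0.12581 ≈ 0.1258 bits

These are NOT equal (difference: 0.0125 bits). KL divergence is asymmetric: D_KL(P||Q) ≠ D_KL(Q||P) in general.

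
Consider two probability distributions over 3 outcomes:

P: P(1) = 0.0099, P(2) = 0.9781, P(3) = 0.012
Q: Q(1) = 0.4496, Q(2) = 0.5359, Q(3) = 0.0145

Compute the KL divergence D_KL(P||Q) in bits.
0.7912 bits

D_KL(P||Q) = Σ P(x) log₂(P(x)/Q(x))

Computing term by term:
  P(1)·log₂(P(1)/Q(1)) = 0.0099·log₂(0.0099/0.4496) = -0.05450
  P(2)·log₂(P(2)/Q(2)) = 0.9781·log₂(0.9781/0.5359) = 0.84901
  P(3)·log₂(P(3)/Q(3)) = 0.012·log₂(0.012/0.0145) = -0.00328

D_KL(P||Q) = -0.05450 + 0.84901 - 0.00328 = 0.79123 ≈ 0.7912 bits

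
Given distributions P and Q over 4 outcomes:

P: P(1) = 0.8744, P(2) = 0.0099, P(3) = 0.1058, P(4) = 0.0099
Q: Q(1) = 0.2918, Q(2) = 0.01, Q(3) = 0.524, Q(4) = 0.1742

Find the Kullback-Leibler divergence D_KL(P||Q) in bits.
1.0991 bits

D_KL(P||Q) = Σ P(x) log₂(P(x)/Q(x))

Computing term by term:
  P(1)·log₂(P(1)/Q(1)) = 0.8744·log₂(0.8744/0.2918) = 1.38445
  P(2)·log₂(P(2)/Q(2)) = 0.0099·log₂(0.0099/0.01) = -0.00014
  P(3)·log₂(P(3)/Q(3)) = 0.1058·log₂(0.1058/0.524) = -0.24421
  P(4)·log₂(P(4)/Q(4)) = 0.0099·log₂(0.0099/0.1742) = -0.04096

D_KL(P||Q) = 1.38445 - 0.00014 - 0.24421 - 0.04096 = 1.09914 ≈ 1.0991 bits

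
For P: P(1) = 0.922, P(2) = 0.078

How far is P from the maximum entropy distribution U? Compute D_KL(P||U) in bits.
0.6049 bits

U(i) = 1/2 for all i

D_KL(P||U) = Σ P(x) log₂(P(x) / (1/2))
           = Σ P(x) log₂(P(x)) + log₂(2)
           = log₂(2) - H(P)

H(P) = -Σ P(x) log₂(P(x)):
  -P(1)·log₂(P(1)) = -(0.922)·log₂(0.922) = 0.10802
  -P(2)·log₂(P(2)) = -(0.078)·log₂(0.078) = 0.28707
H(P) = 0.10802 + 0.28707 = 0.39509 bits

log₂(2) = 1.00000 bits

D_KL(P||U) = 1.00000 - 0.39509 = 0.60491 ≈ 0.6049 bits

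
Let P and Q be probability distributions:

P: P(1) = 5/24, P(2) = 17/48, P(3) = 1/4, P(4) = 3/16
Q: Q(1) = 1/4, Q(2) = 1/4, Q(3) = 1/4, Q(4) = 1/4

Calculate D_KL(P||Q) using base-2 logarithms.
0.0454 bits

D_KL(P||Q) = Σ P(x) log₂(P(x)/Q(x))

Computing term by term:
  P(1)·log₂(P(1)/Q(1)) = (5/24)·log₂((5/24)/(1/4)) = -0.05480
  P(2)·log₂(P(2)/Q(2)) = (17/48)·log₂((17/48)/(1/4)) = 0.17797
  P(3)·log₂(P(3)/Q(3)) = (1/4)·log₂((1/4)/(1/4)) = 0.00000
  P(4)·log₂(P(4)/Q(4)) = (3/16)·log₂((3/16)/(1/4)) = -0.07782

D_KL(P||Q) = -0.05480 + 0.17797 + 0.00000 - 0.07782 = 0.04535 ≈ 0.0454 bits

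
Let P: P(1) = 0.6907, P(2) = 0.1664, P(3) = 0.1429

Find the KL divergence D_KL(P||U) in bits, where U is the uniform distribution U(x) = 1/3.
0.3846 bits

U(i) = 1/3 for all i

D_KL(P||U) = Σ P(x) log₂(P(x) / (1/3))
           = Σ P(x) log₂(P(x)) + log₂(3)
           = log₂(3) - H(P)

H(P) = -Σ P(x) log₂(P(x)):
  -P(1)·log₂(P(1)) = -(0.6907)·log₂(0.6907) = 0.36874
  -P(2)·log₂(P(2)) = -(0.1664)·log₂(0.1664) = 0.43052
  -P(3)·log₂(P(3)) = -(0.1429)·log₂(0.1429) = 0.40111
H(P) = 0.36874 + 0.43052 + 0.40111 = 1.20037 bits

log₂(3) = 1.58496 bits

D_KL(P||U) = 1.58496 - 1.20037 = 0.38459 ≈ 0.3846 bits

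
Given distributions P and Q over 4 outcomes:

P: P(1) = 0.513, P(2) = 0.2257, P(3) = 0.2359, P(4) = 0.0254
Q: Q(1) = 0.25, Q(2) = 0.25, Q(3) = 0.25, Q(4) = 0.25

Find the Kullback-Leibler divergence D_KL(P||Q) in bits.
0.3951 bits

D_KL(P||Q) = Σ P(x) log₂(P(x)/Q(x))

Computing term by term:
  P(1)·log₂(P(1)/Q(1)) = 0.513·log₂(0.513/0.25) = 0.53200
  P(2)·log₂(P(2)/Q(2)) = 0.2257·log₂(0.2257/0.25) = -0.03330
  P(3)·log₂(P(3)/Q(3)) = 0.2359·log₂(0.2359/0.25) = -0.01976
  P(4)·log₂(P(4)/Q(4)) = 0.0254·log₂(0.0254/0.25) = -0.08380

D_KL(P||Q) = 0.53200 - 0.03330 - 0.01976 - 0.08380 = 0.39514 ≈ 0.3951 bits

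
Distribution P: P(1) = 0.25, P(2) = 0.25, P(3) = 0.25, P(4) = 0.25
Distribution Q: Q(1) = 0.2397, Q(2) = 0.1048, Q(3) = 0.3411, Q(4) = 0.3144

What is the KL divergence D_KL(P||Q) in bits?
0.1340 bits

D_KL(P||Q) = Σ P(x) log₂(P(x)/Q(x))

Computing term by term:
  P(1)·log₂(P(1)/Q(1)) = 0.25·log₂(0.25/0.2397) = 0.01517
  P(2)·log₂(P(2)/Q(2)) = 0.25·log₂(0.25/0.1048) = 0.31357
  P(3)·log₂(P(3)/Q(3)) = 0.25·log₂(0.25/0.3411) = -0.11207
  P(4)·log₂(P(4)/Q(4)) = 0.25·log₂(0.25/0.3144) = -0.08267

D_KL(P||Q) = 0.01517 + 0.31357 - 0.11207 - 0.08267 = 0.13400 ≈ 0.1340 bits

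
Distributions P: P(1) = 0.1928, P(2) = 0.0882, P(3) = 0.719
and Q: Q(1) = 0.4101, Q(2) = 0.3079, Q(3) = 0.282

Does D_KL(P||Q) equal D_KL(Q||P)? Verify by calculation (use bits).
D_KL(P||Q) = 0.6019 bits, D_KL(Q||P) = 0.6211 bits. No — D_KL(P||Q) ≠ D_KL(Q||P) for this pair.

D_KL(P||Q) = Σ P(x) log₂(P(x)/Q(x))

Computing term by term:
  P(1)·log₂(P(1)/Q(1)) = 0.1928·log₂(0.1928/0.4101) = -0.20993
  P(2)·log₂(P(2)/Q(2)) = 0.0882·log₂(0.0882/0.3079) = -0.15908
  P(3)·log₂(P(3)/Q(3)) = 0.719·log₂(0.719/0.282) = 0.97086

D_KL(P||Q) = -0.20993 - 0.15908 + 0.97086 = 0.60185 ≈ 0.6019 bits

D_KL(Q||P) = Σ Q(x) log₂(Q(x)/P(x))

Computing term by term:
  Q(1)·log₂(Q(1)/P(1)) = 0.4101·log₂(0.4101/0.1928) = 0.44655
  Q(2)·log₂(Q(2)/P(2)) = 0.3079·log₂(0.3079/0.0882) = 0.55533
  Q(3)·log₂(Q(3)/P(3)) = 0.282·log₂(0.282/0.719) = -0.38078

D_KL(Q||P) = 0.44655 + 0.55533 - 0.38078 = 0.62110 ≈ 0.6211 bits

These are NOT equal (difference: 0.0192 bits). KL divergence is asymmetric: D_KL(P||Q) ≠ D_KL(Q||P) in general.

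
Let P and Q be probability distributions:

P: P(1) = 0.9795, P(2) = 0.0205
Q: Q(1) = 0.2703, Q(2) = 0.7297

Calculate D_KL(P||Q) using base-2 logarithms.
1.7138 bits

D_KL(P||Q) = Σ P(x) log₂(P(x)/Q(x))

Computing term by term:
  P(1)·log₂(P(1)/Q(1)) = 0.9795·log₂(0.9795/0.2703) = 1.81941
  P(2)·log₂(P(2)/Q(2)) = 0.0205·log₂(0.0205/0.7297) = -0.10565

D_KL(P||Q) = 1.81941 - 0.10565 = 1.71376 ≈ 1.7138 bits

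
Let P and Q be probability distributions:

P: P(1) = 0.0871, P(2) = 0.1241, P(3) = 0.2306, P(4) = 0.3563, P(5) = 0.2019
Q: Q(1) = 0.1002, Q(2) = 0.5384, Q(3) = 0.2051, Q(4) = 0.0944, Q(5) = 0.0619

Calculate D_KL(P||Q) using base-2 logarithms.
0.7858 bits

D_KL(P||Q) = Σ P(x) log₂(P(x)/Q(x))

Computing term by term:
  P(1)·log₂(P(1)/Q(1)) = 0.0871·log₂(0.0871/0.1002) = -0.01761
  P(2)·log₂(P(2)/Q(2)) = 0.1241·log₂(0.1241/0.5384) = -0.26274
  P(3)·log₂(P(3)/Q(3)) = 0.2306·log₂(0.2306/0.2051) = 0.03899
  P(4)·log₂(P(4)/Q(4)) = 0.3563·log₂(0.3563/0.0944) = 0.68275
  P(5)·log₂(P(5)/Q(5)) = 0.2019·log₂(0.2019/0.0619) = 0.34437

D_KL(P||Q) = -0.01761 - 0.26274 + 0.03899 + 0.68275 + 0.34437 = 0.78576 ≈ 0.7858 bits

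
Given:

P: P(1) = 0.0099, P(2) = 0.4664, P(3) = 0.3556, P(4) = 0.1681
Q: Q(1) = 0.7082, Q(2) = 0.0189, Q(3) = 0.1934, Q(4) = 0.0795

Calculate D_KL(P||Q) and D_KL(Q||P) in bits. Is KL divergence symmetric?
D_KL(P||Q) = 2.5902 bits, D_KL(Q||P) = 4.0197 bits. No, KL divergence is not symmetric.

D_KL(P||Q) = Σ P(x) log₂(P(x)/Q(x))

Computing term by term:
  P(1)·log₂(P(1)/Q(1)) = 0.0099·log₂(0.0099/0.7082) = -0.06099
  P(2)·log₂(P(2)/Q(2)) = 0.4664·log₂(0.4664/0.0189) = 2.15715
  P(3)·log₂(P(3)/Q(3)) = 0.3556·log₂(0.3556/0.1934) = 0.31245
  P(4)·log₂(P(4)/Q(4)) = 0.1681·log₂(0.1681/0.0795) = 0.18160

D_KL(P||Q) = -0.06099 + 2.15715 + 0.31245 + 0.18160 = 2.59021 ≈ 2.5902 bits

D_KL(Q||P) = Σ Q(x) log₂(Q(x)/P(x))

Computing term by term:
  Q(1)·log₂(Q(1)/P(1)) = 0.7082·log₂(0.7082/0.0099) = 4.36293
  Q(2)·log₂(Q(2)/P(2)) = 0.0189·log₂(0.0189/0.4664) = -0.08741
  Q(3)·log₂(Q(3)/P(3)) = 0.1934·log₂(0.1934/0.3556) = -0.16993
  Q(4)·log₂(Q(4)/P(4)) = 0.0795·log₂(0.0795/0.1681) = -0.08588

D_KL(Q||P) = 4.36293 - 0.08741 - 0.16993 - 0.08588 = 4.01971 ≈ 4.0197 bits

These are NOT equal (difference: 1.4295 bits). KL divergence is asymmetric: D_KL(P||Q) ≠ D_KL(Q||P) in general.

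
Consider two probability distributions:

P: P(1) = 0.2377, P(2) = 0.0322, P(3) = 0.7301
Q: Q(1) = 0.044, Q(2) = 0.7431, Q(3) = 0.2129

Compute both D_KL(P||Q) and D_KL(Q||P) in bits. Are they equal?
D_KL(P||Q) = 1.7307 bits, D_KL(Q||P) = 2.8795 bits. No, they are not equal.

D_KL(P||Q) = Σ P(x) log₂(P(x)/Q(x))

Computing term by term:
  P(1)·log₂(P(1)/Q(1)) = 0.2377·log₂(0.2377/0.044) = 0.57846
  P(2)·log₂(P(2)/Q(2)) = 0.0322·log₂(0.0322/0.7431) = -0.14582
  P(3)·log₂(P(3)/Q(3)) = 0.7301·log₂(0.7301/0.2129) = 1.29806

D_KL(P||Q) = 0.57846 - 0.14582 + 1.29806 = 1.73070 ≈ 1.7307 bits

D_KL(Q||P) = Σ Q(x) log₂(Q(x)/P(x))

Computing term by term:
  Q(1)·log₂(Q(1)/P(1)) = 0.044·log₂(0.044/0.2377) = -0.10708
  Q(2)·log₂(Q(2)/P(2)) = 0.7431·log₂(0.7431/0.0322) = 3.36507
  Q(3)·log₂(Q(3)/P(3)) = 0.2129·log₂(0.2129/0.7301) = -0.37852

D_KL(Q||P) = -0.10708 + 3.36507 - 0.37852 = 2.87947 ≈ 2.8795 bits

These are NOT equal (difference: 1.1488 bits). KL divergence is asymmetric: D_KL(P||Q) ≠ D_KL(Q||P) in general.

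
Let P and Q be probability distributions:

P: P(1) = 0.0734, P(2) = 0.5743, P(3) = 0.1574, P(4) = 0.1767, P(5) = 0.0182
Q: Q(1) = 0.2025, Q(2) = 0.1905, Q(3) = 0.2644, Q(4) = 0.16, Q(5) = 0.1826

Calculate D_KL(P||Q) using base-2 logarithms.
0.6538 bits

D_KL(P||Q) = Σ P(x) log₂(P(x)/Q(x))

Computing term by term:
  P(1)·log₂(P(1)/Q(1)) = 0.0734·log₂(0.0734/0.2025) = -0.10746
  P(2)·log₂(P(2)/Q(2)) = 0.5743·log₂(0.5743/0.1905) = 0.91429
  P(3)·log₂(P(3)/Q(3)) = 0.1574·log₂(0.1574/0.2644) = -0.11778
  P(4)·log₂(P(4)/Q(4)) = 0.1767·log₂(0.1767/0.16) = 0.02531
  P(5)·log₂(P(5)/Q(5)) = 0.0182·log₂(0.0182/0.1826) = -0.06055

D_KL(P||Q) = -0.10746 + 0.91429 - 0.11778 + 0.02531 - 0.06055 = 0.65381 ≈ 0.6538 bits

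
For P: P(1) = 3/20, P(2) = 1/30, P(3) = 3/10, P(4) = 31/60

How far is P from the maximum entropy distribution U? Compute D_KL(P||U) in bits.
0.4126 bits

U(i) = 1/4 for all i

D_KL(P||U) = Σ P(x) log₂(P(x) / (1/4))
           = Σ P(x) log₂(P(x)) + log₂(4)
           = log₂(4) - H(P)

H(P) = -Σ P(x) log₂(P(x)):
  -P(1)·log₂(P(1)) = -(3/20)·log₂(3/20) = 0.41054
  -P(2)·log₂(P(2)) = -(1/30)·log₂(1/30) = 0.16356
  -P(3)·log₂(P(3)) = -(3/10)·log₂(3/10) = 0.52109
  -P(4)·log₂(P(4)) = -(31/60)·log₂(31/60) = 0.49223
H(P) = 0.41054 + 0.16356 + 0.52109 + 0.49223 = 1.58742 bits

log₂(4) = 2.00000 bits

D_KL(P||U) = 2.00000 - 1.58742 = 0.41258 ≈ 0.4126 bits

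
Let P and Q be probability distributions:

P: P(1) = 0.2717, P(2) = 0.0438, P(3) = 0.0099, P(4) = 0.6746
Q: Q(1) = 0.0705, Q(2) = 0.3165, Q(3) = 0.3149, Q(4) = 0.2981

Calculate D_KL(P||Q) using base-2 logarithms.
1.1493 bits

D_KL(P||Q) = Σ P(x) log₂(P(x)/Q(x))

Computing term by term:
  P(1)·log₂(P(1)/Q(1)) = 0.2717·log₂(0.2717/0.0705) = 0.52881
  P(2)·log₂(P(2)/Q(2)) = 0.0438·log₂(0.0438/0.3165) = -0.12497
  P(3)·log₂(P(3)/Q(3)) = 0.0099·log₂(0.0099/0.3149) = -0.04941
  P(4)·log₂(P(4)/Q(4)) = 0.6746·log₂(0.6746/0.2981) = 0.79484

D_KL(P||Q) = 0.52881 - 0.12497 - 0.04941 + 0.79484 = 1.14927 ≈ 1.1493 bits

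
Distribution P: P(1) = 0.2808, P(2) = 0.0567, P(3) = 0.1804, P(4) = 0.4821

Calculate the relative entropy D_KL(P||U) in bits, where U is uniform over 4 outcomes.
0.2975 bits

U(i) = 1/4 for all i

D_KL(P||U) = Σ P(x) log₂(P(x) / (1/4))
           = Σ P(x) log₂(P(x)) + log₂(4)
           = log₂(4) - H(P)

H(P) = -Σ P(x) log₂(P(x)):
  -P(1)·log₂(P(1)) = -(0.2808)·log₂(0.2808) = 0.51453
  -P(2)·log₂(P(2)) = -(0.0567)·log₂(0.0567) = 0.23477
  -P(3)·log₂(P(3)) = -(0.1804)·log₂(0.1804) = 0.44572
  -P(4)·log₂(P(4)) = -(0.4821)·log₂(0.4821) = 0.50746
H(P) = 0.51453 + 0.23477 + 0.44572 + 0.50746 = 1.70248 bits

log₂(4) = 2.00000 bits

D_KL(P||U) = 2.00000 - 1.70248 = 0.29752 ≈ 0.2975 bits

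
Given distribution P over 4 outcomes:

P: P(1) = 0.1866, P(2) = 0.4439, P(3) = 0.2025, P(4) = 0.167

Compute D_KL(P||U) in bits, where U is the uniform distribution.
0.1302 bits

U(i) = 1/4 for all i

D_KL(P||U) = Σ P(x) log₂(P(x) / (1/4))
           = Σ P(x) log₂(P(x)) + log₂(4)
           = log₂(4) - H(P)

H(P) = -Σ P(x) log₂(P(x)):
  -P(1)·log₂(P(1)) = -(0.1866)·log₂(0.1866) = 0.45194
  -P(2)·log₂(P(2)) = -(0.4439)·log₂(0.4439) = 0.52011
  -P(3)·log₂(P(3)) = -(0.2025)·log₂(0.2025) = 0.46656
  -P(4)·log₂(P(4)) = -(0.167)·log₂(0.167) = 0.43121
H(P) = 0.45194 + 0.52011 + 0.46656 + 0.43121 = 1.86982 bits

log₂(4) = 2.00000 bits

D_KL(P||U) = 2.00000 - 1.86982 = 0.13018 ≈ 0.1302 bits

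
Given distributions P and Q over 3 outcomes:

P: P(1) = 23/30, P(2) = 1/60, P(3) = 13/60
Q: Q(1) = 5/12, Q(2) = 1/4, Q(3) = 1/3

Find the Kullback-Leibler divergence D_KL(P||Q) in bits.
0.4747 bits

D_KL(P||Q) = Σ P(x) log₂(P(x)/Q(x))

Computing term by term:
  P(1)·log₂(P(1)/Q(1)) = (23/30)·log₂((23/30)/(5/12)) = 0.67444
  P(2)·log₂(P(2)/Q(2)) = (1/60)·log₂((1/60)/(1/4)) = -0.06511
  P(3)·log₂(P(3)/Q(3)) = (13/60)·log₂((13/60)/(1/3)) = -0.13466

D_KL(P||Q) = 0.67444 - 0.06511 - 0.13466 = 0.47467 ≈ 0.4747 bits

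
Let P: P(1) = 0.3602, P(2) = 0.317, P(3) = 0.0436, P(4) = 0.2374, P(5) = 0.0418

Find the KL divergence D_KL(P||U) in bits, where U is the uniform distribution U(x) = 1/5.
0.3849 bits

U(i) = 1/5 for all i

D_KL(P||U) = Σ P(x) log₂(P(x) / (1/5))
           = Σ P(x) log₂(P(x)) + log₂(5)
           = log₂(5) - H(P)

H(P) = -Σ P(x) log₂(P(x)):
  -P(1)·log₂(P(1)) = -(0.3602)·log₂(0.3602) = 0.53062
  -P(2)·log₂(P(2)) = -(0.317)·log₂(0.317) = 0.52541
  -P(3)·log₂(P(3)) = -(0.0436)·log₂(0.0436) = 0.19705
  -P(4)·log₂(P(4)) = -(0.2374)·log₂(0.2374) = 0.49251
  -P(5)·log₂(P(5)) = -(0.0418)·log₂(0.0418) = 0.19146
H(P) = 0.53062 + 0.52541 + 0.19705 + 0.49251 + 0.19146 = 1.93705 bits

log₂(5) = 2.32193 bits

D_KL(P||U) = 2.32193 - 1.93705 = 0.38488 ≈ 0.3849 bits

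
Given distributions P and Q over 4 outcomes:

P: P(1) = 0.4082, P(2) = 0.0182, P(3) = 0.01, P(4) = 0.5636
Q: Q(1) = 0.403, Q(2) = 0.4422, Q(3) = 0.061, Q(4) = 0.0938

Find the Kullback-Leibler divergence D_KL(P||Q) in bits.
1.3557 bits

D_KL(P||Q) = Σ P(x) log₂(P(x)/Q(x))

Computing term by term:
  P(1)·log₂(P(1)/Q(1)) = 0.4082·log₂(0.4082/0.403) = 0.00755
  P(2)·log₂(P(2)/Q(2)) = 0.0182·log₂(0.0182/0.4422) = -0.08377
  P(3)·log₂(P(3)/Q(3)) = 0.01·log₂(0.01/0.061) = -0.02609
  P(4)·log₂(P(4)/Q(4)) = 0.5636·log₂(0.5636/0.0938) = 1.45804

D_KL(P||Q) = 0.00755 - 0.08377 - 0.02609 + 1.45804 = 1.35573 ≈ 1.3557 bits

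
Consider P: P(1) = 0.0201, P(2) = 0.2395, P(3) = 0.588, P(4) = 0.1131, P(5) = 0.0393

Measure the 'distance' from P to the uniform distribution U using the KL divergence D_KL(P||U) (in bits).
0.7252 bits

U(i) = 1/5 for all i

D_KL(P||U) = Σ P(x) log₂(P(x) / (1/5))
           = Σ P(x) log₂(P(x)) + log₂(5)
           = log₂(5) - H(P)

H(P) = -Σ P(x) log₂(P(x)):
  -P(1)·log₂(P(1)) = -(0.0201)·log₂(0.0201) = 0.11330
  -P(2)·log₂(P(2)) = -(0.2395)·log₂(0.2395) = 0.49383
  -P(3)·log₂(P(3)) = -(0.588)·log₂(0.588) = 0.45047
  -P(4)·log₂(P(4)) = -(0.1131)·log₂(0.1131) = 0.35562
  -P(5)·log₂(P(5)) = -(0.0393)·log₂(0.0393) = 0.18350
H(P) = 0.11330 + 0.49383 + 0.45047 + 0.35562 + 0.18350 = 1.59672 bits

log₂(5) = 2.32193 bits

D_KL(P||U) = 2.32193 - 1.59672 = 0.72521 ≈ 0.7252 bits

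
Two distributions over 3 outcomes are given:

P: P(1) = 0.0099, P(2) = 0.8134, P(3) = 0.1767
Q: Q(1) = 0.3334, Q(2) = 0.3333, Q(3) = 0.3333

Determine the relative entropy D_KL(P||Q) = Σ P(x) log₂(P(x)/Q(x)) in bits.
0.8350 bits

D_KL(P||Q) = Σ P(x) log₂(P(x)/Q(x))

Computing term by term:
  P(1)·log₂(P(1)/Q(1)) = 0.0099·log₂(0.0099/0.3334) = -0.05023
  P(2)·log₂(P(2)/Q(2)) = 0.8134·log₂(0.8134/0.3333) = 1.04696
  P(3)·log₂(P(3)/Q(3)) = 0.1767·log₂(0.1767/0.3333) = -0.16177

D_KL(P||Q) = -0.05023 + 1.04696 - 0.16177 = 0.83496 ≈ 0.8350 bits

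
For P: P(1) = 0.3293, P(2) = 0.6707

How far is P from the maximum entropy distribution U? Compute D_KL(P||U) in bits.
0.0858 bits

U(i) = 1/2 for all i

D_KL(P||U) = Σ P(x) log₂(P(x) / (1/2))
           = Σ P(x) log₂(P(x)) + log₂(2)
           = log₂(2) - H(P)

H(P) = -Σ P(x) log₂(P(x)):
  -P(1)·log₂(P(1)) = -(0.3293)·log₂(0.3293) = 0.52771
  -P(2)·log₂(P(2)) = -(0.6707)·log₂(0.6707) = 0.38650
H(P) = 0.52771 + 0.38650 = 0.91421 bits

log₂(2) = 1.00000 bits

D_KL(P||U) = 1.00000 - 0.91421 = 0.08579 ≈ 0.0858 bits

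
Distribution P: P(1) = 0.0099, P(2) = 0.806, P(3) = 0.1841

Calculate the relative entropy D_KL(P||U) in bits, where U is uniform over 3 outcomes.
0.8188 bits

U(i) = 1/3 for all i

D_KL(P||U) = Σ P(x) log₂(P(x) / (1/3))
           = Σ P(x) log₂(P(x)) + log₂(3)
           = log₂(3) - H(P)

H(P) = -Σ P(x) log₂(P(x)):
  -P(1)·log₂(P(1)) = -(0.0099)·log₂(0.0099) = 0.06592
  -P(2)·log₂(P(2)) = -(0.806)·log₂(0.806) = 0.25079
  -P(3)·log₂(P(3)) = -(0.1841)·log₂(0.1841) = 0.44947
H(P) = 0.06592 + 0.25079 + 0.44947 = 0.76618 bits

log₂(3) = 1.58496 bits

D_KL(P||U) = 1.58496 - 0.76618 = 0.81878 ≈ 0.8188 bits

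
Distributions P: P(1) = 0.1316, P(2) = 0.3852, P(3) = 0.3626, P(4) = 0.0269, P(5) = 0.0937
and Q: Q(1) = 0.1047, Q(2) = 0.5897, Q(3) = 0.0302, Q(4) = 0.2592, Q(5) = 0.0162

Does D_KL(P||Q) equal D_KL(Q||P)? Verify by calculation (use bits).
D_KL(P||Q) = 1.2563 bits, D_KL(Q||P) = 1.0256 bits. No — D_KL(P||Q) ≠ D_KL(Q||P) for this pair.

D_KL(P||Q) = Σ P(x) log₂(P(x)/Q(x))

Computing term by term:
  P(1)·log₂(P(1)/Q(1)) = 0.1316·log₂(0.1316/0.1047) = 0.04341
  P(2)·log₂(P(2)/Q(2)) = 0.3852·log₂(0.3852/0.5897) = -0.23666
  P(3)·log₂(P(3)/Q(3)) = 0.3626·log₂(0.3626/0.0302) = 1.30020
  P(4)·log₂(P(4)/Q(4)) = 0.0269·log₂(0.0269/0.2592) = -0.08792
  P(5)·log₂(P(5)/Q(5)) = 0.0937·log₂(0.0937/0.0162) = 0.23725

D_KL(P||Q) = 0.04341 - 0.23666 + 1.30020 - 0.08792 + 0.23725 = 1.25628 ≈ 1.2563 bits

D_KL(Q||P) = Σ Q(x) log₂(Q(x)/P(x))

Computing term by term:
  Q(1)·log₂(Q(1)/P(1)) = 0.1047·log₂(0.1047/0.1316) = -0.03454
  Q(2)·log₂(Q(2)/P(2)) = 0.5897·log₂(0.5897/0.3852) = 0.36230
  Q(3)·log₂(Q(3)/P(3)) = 0.0302·log₂(0.0302/0.3626) = -0.10829
  Q(4)·log₂(Q(4)/P(4)) = 0.2592·log₂(0.2592/0.0269) = 0.84717
  Q(5)·log₂(Q(5)/P(5)) = 0.0162·log₂(0.0162/0.0937) = -0.04102

D_KL(Q||P) = -0.03454 + 0.36230 - 0.10829 + 0.84717 - 0.04102 = 1.02562 ≈ 1.0256 bits

These are NOT equal (difference: 0.2307 bits). KL divergence is asymmetric: D_KL(P||Q) ≠ D_KL(Q||P) in general.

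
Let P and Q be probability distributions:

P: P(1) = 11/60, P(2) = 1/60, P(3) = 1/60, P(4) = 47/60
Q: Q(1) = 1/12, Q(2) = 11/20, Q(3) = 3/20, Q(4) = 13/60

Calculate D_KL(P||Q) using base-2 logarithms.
1.5241 bits

D_KL(P||Q) = Σ P(x) log₂(P(x)/Q(x))

Computing term by term:
  P(1)·log₂(P(1)/Q(1)) = (11/60)·log₂((11/60)/(1/12)) = 0.20854
  P(2)·log₂(P(2)/Q(2)) = (1/60)·log₂((1/60)/(11/20)) = -0.08407
  P(3)·log₂(P(3)/Q(3)) = (1/60)·log₂((1/60)/(3/20)) = -0.05283
  P(4)·log₂(P(4)/Q(4)) = (47/60)·log₂((47/60)/(13/60)) = 1.45242

D_KL(P||Q) = 0.20854 - 0.08407 - 0.05283 + 1.45242 = 1.52406 ≈ 1.5241 bits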